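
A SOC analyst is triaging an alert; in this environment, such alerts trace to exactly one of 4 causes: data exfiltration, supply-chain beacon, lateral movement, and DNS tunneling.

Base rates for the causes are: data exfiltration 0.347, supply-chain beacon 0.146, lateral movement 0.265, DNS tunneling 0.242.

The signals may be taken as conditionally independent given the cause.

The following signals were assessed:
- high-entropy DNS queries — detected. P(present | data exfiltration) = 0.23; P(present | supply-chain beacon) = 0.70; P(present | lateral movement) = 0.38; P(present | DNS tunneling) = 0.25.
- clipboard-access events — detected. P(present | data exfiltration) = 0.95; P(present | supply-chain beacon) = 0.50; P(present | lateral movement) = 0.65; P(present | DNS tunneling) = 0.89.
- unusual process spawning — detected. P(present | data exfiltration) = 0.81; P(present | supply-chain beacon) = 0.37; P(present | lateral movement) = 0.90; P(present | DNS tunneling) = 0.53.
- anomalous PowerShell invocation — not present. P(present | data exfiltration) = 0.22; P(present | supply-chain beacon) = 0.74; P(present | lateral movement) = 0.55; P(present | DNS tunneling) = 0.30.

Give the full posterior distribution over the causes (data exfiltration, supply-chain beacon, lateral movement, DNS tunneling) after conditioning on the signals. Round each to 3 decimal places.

0.482, 0.050, 0.267, 0.201

Multiply each prior by the joint likelihood of the signal pattern (using 1 − P(present | H) for each absent signal):
  data exfiltration: 0.347 × 0.23 × 0.95 × 0.81 × (1 − 0.22) = 0.047903
  supply-chain beacon: 0.146 × 0.70 × 0.50 × 0.37 × (1 − 0.74) = 0.0049158
  lateral movement: 0.265 × 0.38 × 0.65 × 0.90 × (1 − 0.55) = 0.026509
  DNS tunneling: 0.242 × 0.25 × 0.89 × 0.53 × (1 − 0.30) = 0.019976
Normalizing constant Z = 0.047903 + 0.0049158 + 0.026509 + 0.019976 = 0.099304.
P(data exfiltration | evidence) = 0.047903 / 0.099304 ≈ 0.482
P(supply-chain beacon | evidence) = 0.0049158 / 0.099304 ≈ 0.050
P(lateral movement | evidence) = 0.026509 / 0.099304 ≈ 0.267
P(DNS tunneling | evidence) = 0.019976 / 0.099304 ≈ 0.201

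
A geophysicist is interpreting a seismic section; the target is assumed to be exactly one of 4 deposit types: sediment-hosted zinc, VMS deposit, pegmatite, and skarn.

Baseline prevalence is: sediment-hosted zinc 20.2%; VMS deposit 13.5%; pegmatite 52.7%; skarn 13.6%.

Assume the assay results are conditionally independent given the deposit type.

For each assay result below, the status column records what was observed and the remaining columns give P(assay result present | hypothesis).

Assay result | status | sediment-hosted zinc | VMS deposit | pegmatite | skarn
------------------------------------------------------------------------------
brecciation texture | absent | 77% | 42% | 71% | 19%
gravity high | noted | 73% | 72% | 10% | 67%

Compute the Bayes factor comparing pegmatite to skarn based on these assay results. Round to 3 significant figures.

The Bayes factor is the ratio of the joint likelihoods of the assay result pattern under the two hypotheses (using 1 − P(present | H) for each absent assay result).
  pegmatite: (1 − 0.71) × 0.10 = 0.029
  skarn: (1 − 0.19) × 0.67 = 0.5427
Bayes factor = 0.029 / 0.5427 ≈ 0.0534

0.0534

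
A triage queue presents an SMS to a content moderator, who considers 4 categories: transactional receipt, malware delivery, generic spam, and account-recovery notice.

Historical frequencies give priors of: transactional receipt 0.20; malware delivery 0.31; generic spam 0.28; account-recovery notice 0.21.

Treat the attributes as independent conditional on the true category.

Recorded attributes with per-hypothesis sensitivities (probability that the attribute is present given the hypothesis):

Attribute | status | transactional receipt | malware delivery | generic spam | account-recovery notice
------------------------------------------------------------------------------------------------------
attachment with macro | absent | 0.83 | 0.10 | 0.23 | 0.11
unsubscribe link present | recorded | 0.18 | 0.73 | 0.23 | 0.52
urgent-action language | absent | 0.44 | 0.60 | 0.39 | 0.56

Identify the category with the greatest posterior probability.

malware delivery

For each hypothesis, the unnormalized posterior weight is prior × product of the attribute likelihoods (using 1 − P(present | H) for each absent attribute):
  transactional receipt: 0.20 × (1 − 0.83) × 0.18 × (1 − 0.44) = 0.0034272
  malware delivery: 0.31 × (1 − 0.10) × 0.73 × (1 − 0.60) = 0.081468
  generic spam: 0.28 × (1 − 0.23) × 0.23 × (1 − 0.39) = 0.030249
  account-recovery notice: 0.21 × (1 − 0.11) × 0.52 × (1 − 0.56) = 0.042763
Normalizing constant Z = 0.0034272 + 0.081468 + 0.030249 + 0.042763 = 0.15791.
P(transactional receipt | evidence) ≈ 0.0034272 / 0.15791 ≈ 0.022
P(malware delivery | evidence) ≈ 0.081468 / 0.15791 ≈ 0.516
P(generic spam | evidence) ≈ 0.030249 / 0.15791 ≈ 0.192
P(account-recovery notice | evidence) ≈ 0.042763 / 0.15791 ≈ 0.271
The largest is 0.516, so malware delivery is most probable.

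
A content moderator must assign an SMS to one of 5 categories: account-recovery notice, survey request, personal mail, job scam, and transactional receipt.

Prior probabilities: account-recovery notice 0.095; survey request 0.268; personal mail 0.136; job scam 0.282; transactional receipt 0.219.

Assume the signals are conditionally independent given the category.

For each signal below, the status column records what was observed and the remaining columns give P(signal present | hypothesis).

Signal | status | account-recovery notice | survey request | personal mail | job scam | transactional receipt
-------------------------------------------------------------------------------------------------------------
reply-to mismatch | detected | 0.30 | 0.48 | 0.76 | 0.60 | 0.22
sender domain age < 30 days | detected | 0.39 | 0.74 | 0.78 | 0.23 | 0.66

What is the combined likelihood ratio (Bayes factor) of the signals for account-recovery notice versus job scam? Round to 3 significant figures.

The Bayes factor is the ratio of the joint likelihoods of the signal pattern under the two hypotheses.
  account-recovery notice: 0.30 × 0.39 = 0.117
  job scam: 0.60 × 0.23 = 0.138
Bayes factor = 0.117 / 0.138 ≈ 0.848

0.848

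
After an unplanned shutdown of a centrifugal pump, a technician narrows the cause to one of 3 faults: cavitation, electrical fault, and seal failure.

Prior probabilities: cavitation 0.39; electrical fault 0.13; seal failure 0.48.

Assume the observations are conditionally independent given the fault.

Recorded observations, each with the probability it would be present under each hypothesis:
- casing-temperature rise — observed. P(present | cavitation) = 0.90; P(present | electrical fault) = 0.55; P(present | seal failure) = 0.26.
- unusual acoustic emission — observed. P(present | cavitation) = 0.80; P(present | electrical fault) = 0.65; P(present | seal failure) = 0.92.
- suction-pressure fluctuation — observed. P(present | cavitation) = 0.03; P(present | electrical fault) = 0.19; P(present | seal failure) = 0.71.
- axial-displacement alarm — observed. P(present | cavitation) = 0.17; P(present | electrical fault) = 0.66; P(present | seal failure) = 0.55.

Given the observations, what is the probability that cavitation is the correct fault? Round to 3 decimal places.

Multiply each prior by the joint likelihood of the evidence pattern:
  cavitation: 0.39 × 0.90 × 0.80 × 0.03 × 0.17 = 0.0014321
  electrical fault: 0.13 × 0.55 × 0.65 × 0.19 × 0.66 = 0.005828
  seal failure: 0.48 × 0.26 × 0.92 × 0.71 × 0.55 = 0.044836
Normalizing constant Z = 0.0014321 + 0.005828 + 0.044836 = 0.052096.
P(cavitation | evidence) = 0.0014321 / 0.052096 ≈ 0.027.

0.027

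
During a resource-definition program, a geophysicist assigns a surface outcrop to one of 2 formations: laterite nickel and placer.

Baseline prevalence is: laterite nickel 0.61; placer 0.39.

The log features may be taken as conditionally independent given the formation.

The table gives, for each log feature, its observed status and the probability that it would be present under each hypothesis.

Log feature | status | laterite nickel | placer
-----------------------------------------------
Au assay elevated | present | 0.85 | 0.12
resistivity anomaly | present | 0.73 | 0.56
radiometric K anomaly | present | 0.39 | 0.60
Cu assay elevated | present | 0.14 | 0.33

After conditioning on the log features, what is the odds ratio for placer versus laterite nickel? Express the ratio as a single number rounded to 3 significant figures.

Unnormalized posterior weight (prior times the log feature likelihoods) for each of the two hypotheses:
  placer: 0.39 × 0.12 × 0.56 × 0.60 × 0.33 = 0.0051892
  laterite nickel: 0.61 × 0.85 × 0.73 × 0.39 × 0.14 = 0.020666
Posterior odds = 0.0051892 / 0.020666 ≈ 0.251.

0.251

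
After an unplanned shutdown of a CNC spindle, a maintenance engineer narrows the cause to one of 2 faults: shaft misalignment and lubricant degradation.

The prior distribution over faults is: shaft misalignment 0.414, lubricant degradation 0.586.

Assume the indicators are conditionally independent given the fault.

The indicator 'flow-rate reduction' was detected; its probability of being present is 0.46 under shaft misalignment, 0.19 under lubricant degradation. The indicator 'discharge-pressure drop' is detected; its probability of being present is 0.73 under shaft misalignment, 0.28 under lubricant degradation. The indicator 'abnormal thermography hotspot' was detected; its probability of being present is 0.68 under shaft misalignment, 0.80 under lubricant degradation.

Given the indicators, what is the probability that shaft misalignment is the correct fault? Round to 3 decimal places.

Multiply each prior by the joint likelihood of the indicator pattern:
  shaft misalignment: 0.414 × 0.46 × 0.73 × 0.68 = 0.094534
  lubricant degradation: 0.586 × 0.19 × 0.28 × 0.80 = 0.02494
The unnormalized weights sum to 0.11947.
P(shaft misalignment | evidence) = 0.094534 / 0.11947 ≈ 0.791.

0.791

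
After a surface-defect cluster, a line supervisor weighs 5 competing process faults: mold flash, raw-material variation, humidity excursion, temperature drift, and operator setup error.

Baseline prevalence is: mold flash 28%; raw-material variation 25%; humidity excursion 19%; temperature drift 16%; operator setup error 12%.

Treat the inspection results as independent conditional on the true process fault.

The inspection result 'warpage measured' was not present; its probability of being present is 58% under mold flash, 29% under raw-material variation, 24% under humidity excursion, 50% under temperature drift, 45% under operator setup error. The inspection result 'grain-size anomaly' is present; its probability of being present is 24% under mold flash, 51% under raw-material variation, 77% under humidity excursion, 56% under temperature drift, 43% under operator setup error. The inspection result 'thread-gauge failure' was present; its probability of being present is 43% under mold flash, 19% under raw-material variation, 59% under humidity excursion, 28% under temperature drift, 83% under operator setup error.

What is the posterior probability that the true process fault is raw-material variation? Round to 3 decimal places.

Multiply each prior by the joint likelihood of the inspection result pattern (using 1 − P(present | H) for each absent inspection result):
  mold flash: 0.28 × (1 − 0.58) × 0.24 × 0.43 = 0.012136
  raw-material variation: 0.25 × (1 − 0.29) × 0.51 × 0.19 = 0.0172
  humidity excursion: 0.19 × (1 − 0.24) × 0.77 × 0.59 = 0.065601
  temperature drift: 0.16 × (1 − 0.50) × 0.56 × 0.28 = 0.012544
  operator setup error: 0.12 × (1 − 0.45) × 0.43 × 0.83 = 0.023555
Normalizing constant Z = 0.012136 + 0.0172 + 0.065601 + 0.012544 + 0.023555 = 0.13104.
P(raw-material variation | evidence) = 0.0172 / 0.13104 ≈ 0.131.

0.131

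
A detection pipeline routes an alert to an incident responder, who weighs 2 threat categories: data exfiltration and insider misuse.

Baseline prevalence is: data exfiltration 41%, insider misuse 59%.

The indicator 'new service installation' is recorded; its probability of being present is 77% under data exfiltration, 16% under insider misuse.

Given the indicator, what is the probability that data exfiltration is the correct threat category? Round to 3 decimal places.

For each hypothesis, the unnormalized posterior weight is prior × likelihood:
  data exfiltration: 0.41 × 0.77 = 0.3157
  insider misuse: 0.59 × 0.16 = 0.0944
Normalizing constant Z = 0.3157 + 0.0944 = 0.4101.
P(data exfiltration | evidence) = 0.3157 / 0.4101 ≈ 0.770.

0.770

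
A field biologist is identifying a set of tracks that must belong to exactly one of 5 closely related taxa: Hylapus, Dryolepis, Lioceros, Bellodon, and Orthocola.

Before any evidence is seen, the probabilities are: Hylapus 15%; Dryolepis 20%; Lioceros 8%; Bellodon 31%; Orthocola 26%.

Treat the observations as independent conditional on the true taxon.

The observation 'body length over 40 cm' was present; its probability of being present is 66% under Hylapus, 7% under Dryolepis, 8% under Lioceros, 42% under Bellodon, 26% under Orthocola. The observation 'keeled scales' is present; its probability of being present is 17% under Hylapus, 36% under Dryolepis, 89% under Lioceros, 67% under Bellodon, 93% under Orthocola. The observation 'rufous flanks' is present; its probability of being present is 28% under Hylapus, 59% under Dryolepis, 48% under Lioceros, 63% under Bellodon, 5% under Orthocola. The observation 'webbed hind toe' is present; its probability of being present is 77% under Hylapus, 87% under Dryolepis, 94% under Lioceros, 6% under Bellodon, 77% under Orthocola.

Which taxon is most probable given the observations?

For each hypothesis, the unnormalized posterior weight is prior × product of the observation likelihoods:
  Hylapus: 0.15 × 0.66 × 0.17 × 0.28 × 0.77 = 0.0036285
  Dryolepis: 0.20 × 0.07 × 0.36 × 0.59 × 0.87 = 0.002587
  Lioceros: 0.08 × 0.08 × 0.89 × 0.48 × 0.94 = 0.00257
  Bellodon: 0.31 × 0.42 × 0.67 × 0.63 × 0.06 = 0.0032974
  Orthocola: 0.26 × 0.26 × 0.93 × 0.05 × 0.77 = 0.0024204
The unnormalized weights sum to 0.014503.
P(Hylapus | evidence) ≈ 0.0036285 / 0.014503 ≈ 0.250
P(Dryolepis | evidence) ≈ 0.002587 / 0.014503 ≈ 0.178
P(Lioceros | evidence) ≈ 0.00257 / 0.014503 ≈ 0.177
P(Bellodon | evidence) ≈ 0.0032974 / 0.014503 ≈ 0.227
P(Orthocola | evidence) ≈ 0.0024204 / 0.014503 ≈ 0.167
The largest is 0.250, so Hylapus is most probable.

Hylapus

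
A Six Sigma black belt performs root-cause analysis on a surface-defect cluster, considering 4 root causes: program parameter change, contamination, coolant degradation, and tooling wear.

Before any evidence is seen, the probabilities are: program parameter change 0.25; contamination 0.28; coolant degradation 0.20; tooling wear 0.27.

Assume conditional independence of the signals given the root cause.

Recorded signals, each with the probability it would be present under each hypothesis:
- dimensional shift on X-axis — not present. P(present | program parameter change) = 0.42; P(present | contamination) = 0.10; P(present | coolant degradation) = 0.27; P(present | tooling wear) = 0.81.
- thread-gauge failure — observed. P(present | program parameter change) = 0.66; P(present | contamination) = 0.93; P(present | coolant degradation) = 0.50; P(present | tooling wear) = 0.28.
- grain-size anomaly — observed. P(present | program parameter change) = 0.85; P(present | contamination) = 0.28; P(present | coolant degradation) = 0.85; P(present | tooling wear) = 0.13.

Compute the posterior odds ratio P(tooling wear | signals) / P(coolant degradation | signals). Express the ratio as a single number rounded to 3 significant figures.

Posterior odds equal prior odds times the likelihood ratio; only the two competing hypotheses matter (using 1 − P(present | H) for each absent signal).
  tooling wear: 0.27 × (1 − 0.81) × 0.28 × 0.13 = 0.0018673
  coolant degradation: 0.20 × (1 − 0.27) × 0.50 × 0.85 = 0.06205
Posterior odds = 0.0018673 / 0.06205 ≈ 0.0301.

0.0301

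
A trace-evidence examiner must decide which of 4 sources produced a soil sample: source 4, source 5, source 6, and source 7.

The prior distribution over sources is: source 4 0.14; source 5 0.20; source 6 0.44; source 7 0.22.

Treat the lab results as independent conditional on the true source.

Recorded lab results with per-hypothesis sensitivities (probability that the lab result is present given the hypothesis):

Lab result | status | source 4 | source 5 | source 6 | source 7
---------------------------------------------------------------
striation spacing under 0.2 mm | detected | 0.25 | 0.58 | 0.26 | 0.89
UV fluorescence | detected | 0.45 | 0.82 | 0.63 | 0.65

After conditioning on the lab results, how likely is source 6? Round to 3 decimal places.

0.232

For each hypothesis, the unnormalized posterior weight is prior × product of the lab result likelihoods:
  source 4: 0.14 × 0.25 × 0.45 = 0.01575
  source 5: 0.20 × 0.58 × 0.82 = 0.09512
  source 6: 0.44 × 0.26 × 0.63 = 0.072072
  source 7: 0.22 × 0.89 × 0.65 = 0.12727
The unnormalized weights sum to 0.31021.
P(source 6 | evidence) = 0.072072 / 0.31021 ≈ 0.232.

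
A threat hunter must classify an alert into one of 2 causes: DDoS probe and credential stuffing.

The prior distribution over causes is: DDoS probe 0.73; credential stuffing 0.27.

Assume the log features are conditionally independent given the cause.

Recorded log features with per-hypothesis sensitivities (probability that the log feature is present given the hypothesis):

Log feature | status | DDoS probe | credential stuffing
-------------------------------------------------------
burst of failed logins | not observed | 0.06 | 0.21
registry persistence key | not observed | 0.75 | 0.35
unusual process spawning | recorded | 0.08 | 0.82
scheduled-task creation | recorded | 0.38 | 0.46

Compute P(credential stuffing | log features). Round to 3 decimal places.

0.909

Multiply each prior by the joint likelihood of the log feature pattern (using 1 − P(present | H) for each absent log feature):
  DDoS probe: 0.73 × (1 − 0.06) × (1 − 0.75) × 0.08 × 0.38 = 0.0052151
  credential stuffing: 0.27 × (1 − 0.21) × (1 − 0.35) × 0.82 × 0.46 = 0.052297
The unnormalized weights sum to 0.057512.
P(credential stuffing | evidence) = 0.052297 / 0.057512 ≈ 0.909.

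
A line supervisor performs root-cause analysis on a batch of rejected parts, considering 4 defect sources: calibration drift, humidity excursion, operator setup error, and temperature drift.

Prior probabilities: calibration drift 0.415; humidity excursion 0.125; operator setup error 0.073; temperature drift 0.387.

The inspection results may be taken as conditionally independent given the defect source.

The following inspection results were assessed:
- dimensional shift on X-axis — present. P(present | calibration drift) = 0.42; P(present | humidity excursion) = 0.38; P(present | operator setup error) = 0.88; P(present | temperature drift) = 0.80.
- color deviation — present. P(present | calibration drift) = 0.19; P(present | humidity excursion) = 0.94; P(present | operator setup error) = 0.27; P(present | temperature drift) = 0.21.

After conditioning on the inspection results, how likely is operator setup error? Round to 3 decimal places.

For each hypothesis, the unnormalized posterior weight is prior × product of the inspection result likelihoods:
  calibration drift: 0.415 × 0.42 × 0.19 = 0.033117
  humidity excursion: 0.125 × 0.38 × 0.94 = 0.04465
  operator setup error: 0.073 × 0.88 × 0.27 = 0.017345
  temperature drift: 0.387 × 0.80 × 0.21 = 0.065016
The unnormalized weights sum to 0.16013.
P(operator setup error | evidence) = 0.017345 / 0.16013 ≈ 0.108.

0.108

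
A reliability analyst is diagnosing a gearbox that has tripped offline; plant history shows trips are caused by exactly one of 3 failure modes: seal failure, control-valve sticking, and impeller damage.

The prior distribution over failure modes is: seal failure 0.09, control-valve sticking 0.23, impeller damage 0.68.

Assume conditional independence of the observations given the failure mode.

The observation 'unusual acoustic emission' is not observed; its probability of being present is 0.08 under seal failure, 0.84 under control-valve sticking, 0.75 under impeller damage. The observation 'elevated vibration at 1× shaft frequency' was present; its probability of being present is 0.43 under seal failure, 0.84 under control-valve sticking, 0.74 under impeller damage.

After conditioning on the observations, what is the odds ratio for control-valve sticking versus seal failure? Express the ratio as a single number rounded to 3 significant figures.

Unnormalized posterior weight (prior times the observation likelihoods) for each of the two hypotheses (using 1 − P(present | H) for each absent observation):
  control-valve sticking: 0.23 × (1 − 0.84) × 0.84 = 0.030912
  seal failure: 0.09 × (1 − 0.08) × 0.43 = 0.035604
Odds(control-valve sticking : seal failure) = 0.030912 / 0.035604 ≈ 0.868.

0.868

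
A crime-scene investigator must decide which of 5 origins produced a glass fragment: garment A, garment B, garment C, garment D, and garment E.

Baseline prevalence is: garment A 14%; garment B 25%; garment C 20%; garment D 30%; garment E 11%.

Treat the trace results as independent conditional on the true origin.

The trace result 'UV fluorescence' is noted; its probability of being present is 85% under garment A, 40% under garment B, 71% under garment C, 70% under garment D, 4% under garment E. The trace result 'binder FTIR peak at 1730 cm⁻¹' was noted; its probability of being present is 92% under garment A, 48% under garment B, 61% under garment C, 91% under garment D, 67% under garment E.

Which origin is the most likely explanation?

garment D

By Bayes' rule with conditional independence, the unnormalized weight for each hypothesis is prior × ∏ likelihoods:
  garment A: 0.14 × 0.85 × 0.92 = 0.10948
  garment B: 0.25 × 0.40 × 0.48 = 0.048
  garment C: 0.20 × 0.71 × 0.61 = 0.08662
  garment D: 0.30 × 0.70 × 0.91 = 0.1911
  garment E: 0.11 × 0.04 × 0.67 = 0.002948
Marginal likelihood of the evidence = 0.43815.
P(garment A | evidence) ≈ 0.10948 / 0.43815 ≈ 0.250
P(garment B | evidence) ≈ 0.048 / 0.43815 ≈ 0.110
P(garment C | evidence) ≈ 0.08662 / 0.43815 ≈ 0.198
P(garment D | evidence) ≈ 0.1911 / 0.43815 ≈ 0.436
P(garment E | evidence) ≈ 0.002948 / 0.43815 ≈ 0.007
The largest is 0.436, so garment D is most probable.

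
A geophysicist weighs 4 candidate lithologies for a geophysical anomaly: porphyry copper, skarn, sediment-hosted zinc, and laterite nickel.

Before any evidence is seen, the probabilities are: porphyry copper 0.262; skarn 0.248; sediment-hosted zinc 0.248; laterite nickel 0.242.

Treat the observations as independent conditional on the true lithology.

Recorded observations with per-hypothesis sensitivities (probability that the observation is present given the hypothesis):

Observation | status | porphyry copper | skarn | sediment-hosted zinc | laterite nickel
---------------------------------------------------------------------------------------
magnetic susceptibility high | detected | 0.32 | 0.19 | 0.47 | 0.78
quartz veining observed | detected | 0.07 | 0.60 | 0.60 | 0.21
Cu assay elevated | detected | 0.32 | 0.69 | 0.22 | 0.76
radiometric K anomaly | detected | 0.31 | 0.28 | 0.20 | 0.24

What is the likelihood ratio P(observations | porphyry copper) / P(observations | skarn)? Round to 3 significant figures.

0.101

The Bayes factor is the ratio of the joint likelihoods of the evidence pattern under the two hypotheses.
  porphyry copper: 0.32 × 0.07 × 0.32 × 0.31 = 0.0022221
  skarn: 0.19 × 0.60 × 0.69 × 0.28 = 0.022025
Bayes factor = 0.0022221 / 0.022025 ≈ 0.101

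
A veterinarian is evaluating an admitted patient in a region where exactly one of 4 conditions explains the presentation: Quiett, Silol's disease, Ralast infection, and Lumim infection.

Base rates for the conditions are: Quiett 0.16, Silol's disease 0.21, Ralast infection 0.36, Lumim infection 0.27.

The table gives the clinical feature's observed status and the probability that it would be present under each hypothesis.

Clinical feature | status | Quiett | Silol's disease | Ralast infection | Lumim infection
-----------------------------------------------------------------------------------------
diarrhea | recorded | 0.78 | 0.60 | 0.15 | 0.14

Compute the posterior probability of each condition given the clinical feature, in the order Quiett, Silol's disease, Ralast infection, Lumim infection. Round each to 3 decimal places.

For each hypothesis, the unnormalized posterior weight is prior × likelihood:
  Quiett: 0.16 × 0.78 = 0.1248
  Silol's disease: 0.21 × 0.60 = 0.126
  Ralast infection: 0.36 × 0.15 = 0.054
  Lumim infection: 0.27 × 0.14 = 0.0378
Marginal likelihood of the evidence = 0.3426.
P(Quiett | evidence) = 0.1248 / 0.3426 ≈ 0.364
P(Silol's disease | evidence) = 0.126 / 0.3426 ≈ 0.368
P(Ralast infection | evidence) = 0.054 / 0.3426 ≈ 0.158
P(Lumim infection | evidence) = 0.0378 / 0.3426 ≈ 0.110

0.364, 0.368, 0.158, 0.110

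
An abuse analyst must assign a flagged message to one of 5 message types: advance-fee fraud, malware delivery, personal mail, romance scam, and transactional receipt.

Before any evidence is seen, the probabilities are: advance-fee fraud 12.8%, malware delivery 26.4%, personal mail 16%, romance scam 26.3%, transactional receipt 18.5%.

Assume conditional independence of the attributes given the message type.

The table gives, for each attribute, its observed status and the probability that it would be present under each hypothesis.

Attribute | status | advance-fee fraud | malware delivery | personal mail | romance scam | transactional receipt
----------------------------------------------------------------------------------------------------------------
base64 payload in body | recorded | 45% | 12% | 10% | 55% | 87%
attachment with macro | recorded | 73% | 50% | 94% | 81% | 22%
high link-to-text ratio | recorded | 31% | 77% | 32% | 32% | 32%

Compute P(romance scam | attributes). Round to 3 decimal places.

0.475

Multiply each prior by the joint likelihood of the attribute pattern:
  advance-fee fraud: 0.128 × 0.45 × 0.73 × 0.31 = 0.013035
  malware delivery: 0.264 × 0.12 × 0.50 × 0.77 = 0.012197
  personal mail: 0.160 × 0.10 × 0.94 × 0.32 = 0.0048128
  romance scam: 0.263 × 0.55 × 0.81 × 0.32 = 0.037493
  transactional receipt: 0.185 × 0.87 × 0.22 × 0.32 = 0.011331
Normalizing constant Z = 0.013035 + 0.012197 + 0.0048128 + 0.037493 + 0.011331 = 0.078869.
P(romance scam | evidence) = 0.037493 / 0.078869 ≈ 0.475.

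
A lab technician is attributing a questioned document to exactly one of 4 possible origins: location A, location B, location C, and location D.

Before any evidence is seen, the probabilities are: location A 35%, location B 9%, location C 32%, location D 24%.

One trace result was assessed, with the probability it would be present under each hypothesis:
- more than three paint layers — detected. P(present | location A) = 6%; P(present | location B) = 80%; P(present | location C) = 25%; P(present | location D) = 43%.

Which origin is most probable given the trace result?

location D

Multiply each prior by the likelihood of the trace result:
  location A: 0.35 × 0.06 = 0.021
  location B: 0.09 × 0.80 = 0.072
  location C: 0.32 × 0.25 = 0.08
  location D: 0.24 × 0.43 = 0.1032
Marginal likelihood of the evidence = 0.2762.
P(location A | evidence) ≈ 0.021 / 0.2762 ≈ 0.076
P(location B | evidence) ≈ 0.072 / 0.2762 ≈ 0.261
P(location C | evidence) ≈ 0.08 / 0.2762 ≈ 0.290
P(location D | evidence) ≈ 0.1032 / 0.2762 ≈ 0.374
The largest is 0.374, so location D is most probable.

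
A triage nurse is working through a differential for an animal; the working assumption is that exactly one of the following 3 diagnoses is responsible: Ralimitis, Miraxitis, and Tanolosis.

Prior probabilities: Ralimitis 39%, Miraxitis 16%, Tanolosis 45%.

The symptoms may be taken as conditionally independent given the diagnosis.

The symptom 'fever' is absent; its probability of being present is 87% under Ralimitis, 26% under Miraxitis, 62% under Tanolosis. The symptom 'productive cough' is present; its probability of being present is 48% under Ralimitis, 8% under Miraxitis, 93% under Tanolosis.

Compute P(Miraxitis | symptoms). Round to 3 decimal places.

0.049

For each hypothesis, the unnormalized posterior weight is prior × product of the symptom likelihoods (using 1 − P(present | H) for each absent symptom):
  Ralimitis: 0.39 × (1 − 0.87) × 0.48 = 0.024336
  Miraxitis: 0.16 × (1 − 0.26) × 0.08 = 0.009472
  Tanolosis: 0.45 × (1 − 0.62) × 0.93 = 0.15903
Marginal likelihood of the evidence = 0.19284.
P(Miraxitis | evidence) = 0.009472 / 0.19284 ≈ 0.049.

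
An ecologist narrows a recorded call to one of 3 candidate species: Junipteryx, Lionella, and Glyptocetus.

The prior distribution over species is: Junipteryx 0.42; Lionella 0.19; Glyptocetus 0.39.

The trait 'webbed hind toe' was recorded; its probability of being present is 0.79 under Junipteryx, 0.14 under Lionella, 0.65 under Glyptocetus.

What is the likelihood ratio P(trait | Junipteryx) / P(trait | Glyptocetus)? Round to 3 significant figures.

Likelihood of this trait under each hypothesis:
  Junipteryx: 0.79
  Glyptocetus: 0.65
Bayes factor = 0.79 / 0.65 ≈ 1.22

1.22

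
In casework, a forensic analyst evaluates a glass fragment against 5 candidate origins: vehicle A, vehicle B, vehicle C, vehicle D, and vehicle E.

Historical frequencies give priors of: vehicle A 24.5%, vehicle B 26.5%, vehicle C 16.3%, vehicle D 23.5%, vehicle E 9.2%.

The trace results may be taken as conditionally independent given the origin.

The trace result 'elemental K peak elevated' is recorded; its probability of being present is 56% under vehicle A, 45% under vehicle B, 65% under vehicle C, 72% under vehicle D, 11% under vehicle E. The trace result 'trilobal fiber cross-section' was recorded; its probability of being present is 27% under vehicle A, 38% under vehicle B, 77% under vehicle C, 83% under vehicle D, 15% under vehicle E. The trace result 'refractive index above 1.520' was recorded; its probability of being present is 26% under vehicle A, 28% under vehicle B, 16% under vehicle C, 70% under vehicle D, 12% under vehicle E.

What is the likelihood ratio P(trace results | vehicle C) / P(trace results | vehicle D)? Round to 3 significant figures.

0.191

Take the product of per-trace result likelihoods under each hypothesis, then divide.
  vehicle C: 0.65 × 0.77 × 0.16 = 0.08008
  vehicle D: 0.72 × 0.83 × 0.70 = 0.41832
Bayes factor = 0.08008 / 0.41832 ≈ 0.191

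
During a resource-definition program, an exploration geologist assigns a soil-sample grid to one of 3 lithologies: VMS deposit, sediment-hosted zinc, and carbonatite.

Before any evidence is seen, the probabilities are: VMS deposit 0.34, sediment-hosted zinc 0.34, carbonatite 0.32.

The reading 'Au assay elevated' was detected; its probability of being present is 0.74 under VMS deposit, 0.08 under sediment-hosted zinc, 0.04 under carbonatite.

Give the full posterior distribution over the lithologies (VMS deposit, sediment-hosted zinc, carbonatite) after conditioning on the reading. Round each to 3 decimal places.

0.863, 0.093, 0.044

By Bayes' rule, the unnormalized weight for each hypothesis is prior × likelihood:
  VMS deposit: 0.34 × 0.74 = 0.2516
  sediment-hosted zinc: 0.34 × 0.08 = 0.0272
  carbonatite: 0.32 × 0.04 = 0.0128
Marginal likelihood of the evidence = 0.2916.
P(VMS deposit | evidence) = 0.2516 / 0.2916 ≈ 0.863
P(sediment-hosted zinc | evidence) = 0.0272 / 0.2916 ≈ 0.093
P(carbonatite | evidence) = 0.0128 / 0.2916 ≈ 0.044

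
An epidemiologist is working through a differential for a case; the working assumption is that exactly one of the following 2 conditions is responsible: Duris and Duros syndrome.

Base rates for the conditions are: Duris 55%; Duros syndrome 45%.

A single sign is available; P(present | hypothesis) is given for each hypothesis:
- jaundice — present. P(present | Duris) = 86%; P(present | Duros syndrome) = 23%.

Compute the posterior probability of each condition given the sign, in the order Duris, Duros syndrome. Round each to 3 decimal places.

For each hypothesis, the unnormalized posterior weight is prior × likelihood:
  Duris: 0.55 × 0.86 = 0.473
  Duros syndrome: 0.45 × 0.23 = 0.1035
Normalizing constant Z = 0.473 + 0.1035 = 0.5765.
P(Duris | evidence) = 0.473 / 0.5765 ≈ 0.820
P(Duros syndrome | evidence) = 0.1035 / 0.5765 ≈ 0.180

0.820, 0.180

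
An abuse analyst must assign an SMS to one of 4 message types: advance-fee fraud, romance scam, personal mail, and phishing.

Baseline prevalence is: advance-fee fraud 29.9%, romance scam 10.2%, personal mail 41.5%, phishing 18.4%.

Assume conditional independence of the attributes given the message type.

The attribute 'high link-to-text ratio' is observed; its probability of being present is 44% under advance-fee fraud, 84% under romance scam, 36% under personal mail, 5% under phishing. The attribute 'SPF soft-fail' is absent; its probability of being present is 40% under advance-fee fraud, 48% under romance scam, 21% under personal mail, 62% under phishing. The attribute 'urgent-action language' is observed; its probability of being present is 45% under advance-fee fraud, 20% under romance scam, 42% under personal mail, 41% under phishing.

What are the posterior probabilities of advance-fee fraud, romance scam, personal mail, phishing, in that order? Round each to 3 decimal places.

For each hypothesis, the unnormalized posterior weight is prior × product of the attribute likelihoods (using 1 − P(present | H) for each absent attribute):
  advance-fee fraud: 0.299 × 0.44 × (1 − 0.40) × 0.45 = 0.035521
  romance scam: 0.102 × 0.84 × (1 − 0.48) × 0.20 = 0.0089107
  personal mail: 0.415 × 0.36 × (1 − 0.21) × 0.42 = 0.049571
  phishing: 0.184 × 0.05 × (1 − 0.62) × 0.41 = 0.0014334
Normalizing constant Z = 0.035521 + 0.0089107 + 0.049571 + 0.0014334 = 0.095436.
P(advance-fee fraud | evidence) = 0.035521 / 0.095436 ≈ 0.372
P(romance scam | evidence) = 0.0089107 / 0.095436 ≈ 0.093
P(personal mail | evidence) = 0.049571 / 0.095436 ≈ 0.519
P(phishing | evidence) = 0.0014334 / 0.095436 ≈ 0.015

0.372, 0.093, 0.519, 0.015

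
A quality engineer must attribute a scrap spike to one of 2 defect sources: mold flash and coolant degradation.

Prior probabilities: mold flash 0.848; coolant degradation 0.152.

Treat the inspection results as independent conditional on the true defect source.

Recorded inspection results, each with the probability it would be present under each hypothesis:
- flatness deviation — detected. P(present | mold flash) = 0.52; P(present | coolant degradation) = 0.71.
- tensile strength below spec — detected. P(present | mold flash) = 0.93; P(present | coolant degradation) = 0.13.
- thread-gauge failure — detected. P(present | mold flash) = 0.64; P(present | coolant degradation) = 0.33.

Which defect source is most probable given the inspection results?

mold flash

By Bayes' rule with conditional independence, the unnormalized weight for each hypothesis is prior × ∏ likelihoods:
  mold flash: 0.848 × 0.52 × 0.93 × 0.64 = 0.26246
  coolant degradation: 0.152 × 0.71 × 0.13 × 0.33 = 0.0046298
Marginal likelihood of the evidence = 0.26709.
P(mold flash | evidence) ≈ 0.26246 / 0.26709 ≈ 0.983
P(coolant degradation | evidence) ≈ 0.0046298 / 0.26709 ≈ 0.017
The largest is 0.983, so mold flash is most probable.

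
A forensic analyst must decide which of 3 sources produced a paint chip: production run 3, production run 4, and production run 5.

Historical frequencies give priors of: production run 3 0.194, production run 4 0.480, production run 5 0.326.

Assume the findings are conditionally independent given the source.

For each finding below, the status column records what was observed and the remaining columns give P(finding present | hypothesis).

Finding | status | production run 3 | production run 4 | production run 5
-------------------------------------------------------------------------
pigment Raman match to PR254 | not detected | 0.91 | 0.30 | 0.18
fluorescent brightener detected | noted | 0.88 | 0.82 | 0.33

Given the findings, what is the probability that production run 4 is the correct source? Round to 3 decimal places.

0.727

By Bayes' rule with conditional independence, the unnormalized weight for each hypothesis is prior × ∏ likelihoods (using 1 − P(present | H) for each absent finding):
  production run 3: 0.194 × (1 − 0.91) × 0.88 = 0.015365
  production run 4: 0.480 × (1 − 0.30) × 0.82 = 0.27552
  production run 5: 0.326 × (1 − 0.18) × 0.33 = 0.088216
Marginal likelihood of the evidence = 0.3791.
P(production run 4 | evidence) = 0.27552 / 0.3791 ≈ 0.727.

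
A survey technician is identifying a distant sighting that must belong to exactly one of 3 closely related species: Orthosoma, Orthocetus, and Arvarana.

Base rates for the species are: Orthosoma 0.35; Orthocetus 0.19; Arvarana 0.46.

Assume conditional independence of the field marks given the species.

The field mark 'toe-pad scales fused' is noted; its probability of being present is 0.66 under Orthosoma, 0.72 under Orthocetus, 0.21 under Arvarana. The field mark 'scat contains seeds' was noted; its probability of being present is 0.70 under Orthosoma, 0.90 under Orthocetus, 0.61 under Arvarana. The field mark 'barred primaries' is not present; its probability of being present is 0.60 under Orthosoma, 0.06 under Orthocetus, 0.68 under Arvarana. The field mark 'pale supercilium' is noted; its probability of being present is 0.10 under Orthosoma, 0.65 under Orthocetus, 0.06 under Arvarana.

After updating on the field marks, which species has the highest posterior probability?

Orthocetus

By Bayes' rule with conditional independence, the unnormalized weight for each hypothesis is prior × ∏ likelihoods (using 1 − P(present | H) for each absent field mark):
  Orthosoma: 0.35 × 0.66 × 0.70 × (1 − 0.60) × 0.10 = 0.006468
  Orthocetus: 0.19 × 0.72 × 0.90 × (1 − 0.06) × 0.65 = 0.075226
  Arvarana: 0.46 × 0.21 × 0.61 × (1 − 0.68) × 0.06 = 0.0011314
Marginal likelihood of the evidence = 0.082826.
P(Orthosoma | evidence) ≈ 0.006468 / 0.082826 ≈ 0.078
P(Orthocetus | evidence) ≈ 0.075226 / 0.082826 ≈ 0.908
P(Arvarana | evidence) ≈ 0.0011314 / 0.082826 ≈ 0.014
The largest is 0.908, so Orthocetus is most probable.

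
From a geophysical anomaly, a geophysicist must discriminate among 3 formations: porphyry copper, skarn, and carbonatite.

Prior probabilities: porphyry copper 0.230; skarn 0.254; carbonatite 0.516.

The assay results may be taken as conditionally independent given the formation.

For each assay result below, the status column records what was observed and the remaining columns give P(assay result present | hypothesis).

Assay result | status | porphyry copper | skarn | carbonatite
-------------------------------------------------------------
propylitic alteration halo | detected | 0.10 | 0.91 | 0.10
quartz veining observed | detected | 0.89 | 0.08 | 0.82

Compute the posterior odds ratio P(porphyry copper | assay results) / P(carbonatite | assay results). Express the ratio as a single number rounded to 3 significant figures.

0.484

Unnormalized posterior weight (prior times the assay result likelihoods) for each of the two hypotheses:
  porphyry copper: 0.230 × 0.10 × 0.89 = 0.02047
  carbonatite: 0.516 × 0.10 × 0.82 = 0.042312
Posterior odds = 0.02047 / 0.042312 ≈ 0.484.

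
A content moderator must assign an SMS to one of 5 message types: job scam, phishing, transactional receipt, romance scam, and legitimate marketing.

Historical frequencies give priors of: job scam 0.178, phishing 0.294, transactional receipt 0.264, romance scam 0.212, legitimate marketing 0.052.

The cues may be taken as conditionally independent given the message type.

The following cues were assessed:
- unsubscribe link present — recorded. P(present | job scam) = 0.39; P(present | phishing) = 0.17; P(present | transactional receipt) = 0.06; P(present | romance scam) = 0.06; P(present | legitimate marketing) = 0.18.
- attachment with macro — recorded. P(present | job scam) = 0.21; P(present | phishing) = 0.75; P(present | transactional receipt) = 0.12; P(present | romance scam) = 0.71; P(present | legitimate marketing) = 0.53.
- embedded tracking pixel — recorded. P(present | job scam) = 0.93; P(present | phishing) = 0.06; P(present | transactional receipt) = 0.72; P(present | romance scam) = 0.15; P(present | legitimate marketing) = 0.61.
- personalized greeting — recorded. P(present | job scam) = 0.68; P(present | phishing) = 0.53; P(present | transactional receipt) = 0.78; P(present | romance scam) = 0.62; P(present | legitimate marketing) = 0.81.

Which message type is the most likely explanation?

job scam

For each hypothesis, the unnormalized posterior weight is prior × product of the cue likelihoods:
  job scam: 0.178 × 0.39 × 0.21 × 0.93 × 0.68 = 0.0092193
  phishing: 0.294 × 0.17 × 0.75 × 0.06 × 0.53 = 0.001192
  transactional receipt: 0.264 × 0.06 × 0.12 × 0.72 × 0.78 = 0.0010675
  romance scam: 0.212 × 0.06 × 0.71 × 0.15 × 0.62 = 0.0008399
  legitimate marketing: 0.052 × 0.18 × 0.53 × 0.61 × 0.81 = 0.0024511
Normalizing constant Z = 0.0092193 + 0.001192 + 0.0010675 + 0.0008399 + 0.0024511 = 0.01477.
P(job scam | evidence) ≈ 0.0092193 / 0.01477 ≈ 0.624
P(phishing | evidence) ≈ 0.001192 / 0.01477 ≈ 0.081
P(transactional receipt | evidence) ≈ 0.0010675 / 0.01477 ≈ 0.072
P(romance scam | evidence) ≈ 0.0008399 / 0.01477 ≈ 0.057
P(legitimate marketing | evidence) ≈ 0.0024511 / 0.01477 ≈ 0.166
The largest is 0.624, so job scam is most probable.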